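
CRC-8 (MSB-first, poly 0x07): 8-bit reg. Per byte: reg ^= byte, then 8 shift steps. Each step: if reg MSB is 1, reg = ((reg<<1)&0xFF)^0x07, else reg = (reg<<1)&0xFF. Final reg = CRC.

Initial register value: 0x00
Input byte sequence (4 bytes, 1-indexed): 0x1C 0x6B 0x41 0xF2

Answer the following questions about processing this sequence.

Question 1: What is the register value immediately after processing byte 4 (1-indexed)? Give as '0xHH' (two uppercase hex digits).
Answer: 0x38

Derivation:
After byte 1 (0x1C): reg=0x54
After byte 2 (0x6B): reg=0xBD
After byte 3 (0x41): reg=0xFA
After byte 4 (0xF2): reg=0x38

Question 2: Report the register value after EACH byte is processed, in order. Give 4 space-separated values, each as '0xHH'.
0x54 0xBD 0xFA 0x38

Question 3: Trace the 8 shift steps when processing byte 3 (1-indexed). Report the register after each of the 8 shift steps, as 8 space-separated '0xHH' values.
After byte 1 (0x1C): reg=0x54
After byte 2 (0x6B): reg=0xBD
Register before byte 3: 0xBD
After XOR with byte 0x41: 0xFC

Answer: 0xFF 0xF9 0xF5 0xED 0xDD 0xBD 0x7D 0xFA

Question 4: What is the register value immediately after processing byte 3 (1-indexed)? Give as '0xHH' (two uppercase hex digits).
After byte 1 (0x1C): reg=0x54
After byte 2 (0x6B): reg=0xBD
After byte 3 (0x41): reg=0xFA

Answer: 0xFA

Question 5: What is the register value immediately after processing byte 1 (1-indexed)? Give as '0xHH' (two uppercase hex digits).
Answer: 0x54

Derivation:
After byte 1 (0x1C): reg=0x54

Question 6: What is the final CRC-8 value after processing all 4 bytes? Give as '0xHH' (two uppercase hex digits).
After byte 1 (0x1C): reg=0x54
After byte 2 (0x6B): reg=0xBD
After byte 3 (0x41): reg=0xFA
After byte 4 (0xF2): reg=0x38

Answer: 0x38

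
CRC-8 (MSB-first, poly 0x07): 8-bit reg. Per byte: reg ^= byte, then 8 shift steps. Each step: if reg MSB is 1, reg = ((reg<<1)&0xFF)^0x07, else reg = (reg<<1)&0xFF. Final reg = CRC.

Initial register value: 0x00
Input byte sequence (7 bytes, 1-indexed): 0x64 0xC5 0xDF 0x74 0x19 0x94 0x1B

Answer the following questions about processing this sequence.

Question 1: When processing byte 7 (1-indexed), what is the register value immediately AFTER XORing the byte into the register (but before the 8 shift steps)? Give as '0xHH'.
Register before byte 7: 0x87
Byte 7: 0x1B
0x87 XOR 0x1B = 0x9C

Answer: 0x9C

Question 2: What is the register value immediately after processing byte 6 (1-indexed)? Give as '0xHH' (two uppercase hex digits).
After byte 1 (0x64): reg=0x3B
After byte 2 (0xC5): reg=0xF4
After byte 3 (0xDF): reg=0xD1
After byte 4 (0x74): reg=0x72
After byte 5 (0x19): reg=0x16
After byte 6 (0x94): reg=0x87

Answer: 0x87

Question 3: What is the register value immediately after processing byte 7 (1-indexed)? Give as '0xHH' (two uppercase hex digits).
Answer: 0xDD

Derivation:
After byte 1 (0x64): reg=0x3B
After byte 2 (0xC5): reg=0xF4
After byte 3 (0xDF): reg=0xD1
After byte 4 (0x74): reg=0x72
After byte 5 (0x19): reg=0x16
After byte 6 (0x94): reg=0x87
After byte 7 (0x1B): reg=0xDD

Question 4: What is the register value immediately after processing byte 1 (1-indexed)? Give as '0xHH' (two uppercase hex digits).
After byte 1 (0x64): reg=0x3B

Answer: 0x3B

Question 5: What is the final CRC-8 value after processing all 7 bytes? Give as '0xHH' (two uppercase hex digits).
After byte 1 (0x64): reg=0x3B
After byte 2 (0xC5): reg=0xF4
After byte 3 (0xDF): reg=0xD1
After byte 4 (0x74): reg=0x72
After byte 5 (0x19): reg=0x16
After byte 6 (0x94): reg=0x87
After byte 7 (0x1B): reg=0xDD

Answer: 0xDD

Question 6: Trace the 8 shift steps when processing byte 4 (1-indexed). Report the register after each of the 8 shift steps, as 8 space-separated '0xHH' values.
Answer: 0x4D 0x9A 0x33 0x66 0xCC 0x9F 0x39 0x72

Derivation:
After byte 1 (0x64): reg=0x3B
After byte 2 (0xC5): reg=0xF4
After byte 3 (0xDF): reg=0xD1
Register before byte 4: 0xD1
After XOR with byte 0x74: 0xA5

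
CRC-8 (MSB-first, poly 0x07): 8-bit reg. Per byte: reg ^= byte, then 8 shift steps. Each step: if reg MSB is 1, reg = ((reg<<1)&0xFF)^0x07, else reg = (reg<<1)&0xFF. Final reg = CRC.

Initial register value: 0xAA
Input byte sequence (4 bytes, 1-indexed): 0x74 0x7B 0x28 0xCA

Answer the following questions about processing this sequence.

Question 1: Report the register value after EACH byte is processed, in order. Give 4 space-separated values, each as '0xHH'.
0x14 0x0A 0xEE 0xFC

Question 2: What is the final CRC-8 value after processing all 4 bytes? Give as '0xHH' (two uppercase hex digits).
After byte 1 (0x74): reg=0x14
After byte 2 (0x7B): reg=0x0A
After byte 3 (0x28): reg=0xEE
After byte 4 (0xCA): reg=0xFC

Answer: 0xFC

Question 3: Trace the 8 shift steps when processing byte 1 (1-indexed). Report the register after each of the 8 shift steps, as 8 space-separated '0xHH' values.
Register before byte 1: 0xAA
After XOR with byte 0x74: 0xDE

Answer: 0xBB 0x71 0xE2 0xC3 0x81 0x05 0x0A 0x14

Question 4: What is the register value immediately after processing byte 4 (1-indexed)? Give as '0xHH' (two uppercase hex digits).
Answer: 0xFC

Derivation:
After byte 1 (0x74): reg=0x14
After byte 2 (0x7B): reg=0x0A
After byte 3 (0x28): reg=0xEE
After byte 4 (0xCA): reg=0xFC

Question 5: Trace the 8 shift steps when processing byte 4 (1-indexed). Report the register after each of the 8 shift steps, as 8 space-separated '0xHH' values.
Answer: 0x48 0x90 0x27 0x4E 0x9C 0x3F 0x7E 0xFC

Derivation:
After byte 1 (0x74): reg=0x14
After byte 2 (0x7B): reg=0x0A
After byte 3 (0x28): reg=0xEE
Register before byte 4: 0xEE
After XOR with byte 0xCA: 0x24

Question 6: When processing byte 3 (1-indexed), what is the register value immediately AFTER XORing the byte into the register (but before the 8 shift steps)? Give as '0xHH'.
Register before byte 3: 0x0A
Byte 3: 0x28
0x0A XOR 0x28 = 0x22

Answer: 0x22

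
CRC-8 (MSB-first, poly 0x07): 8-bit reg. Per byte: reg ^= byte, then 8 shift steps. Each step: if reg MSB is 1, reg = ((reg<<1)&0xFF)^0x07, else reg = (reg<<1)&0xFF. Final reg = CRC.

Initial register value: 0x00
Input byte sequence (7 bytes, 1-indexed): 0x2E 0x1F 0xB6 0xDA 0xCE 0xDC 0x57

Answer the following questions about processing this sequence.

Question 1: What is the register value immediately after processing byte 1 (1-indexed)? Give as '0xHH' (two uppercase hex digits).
Answer: 0xCA

Derivation:
After byte 1 (0x2E): reg=0xCA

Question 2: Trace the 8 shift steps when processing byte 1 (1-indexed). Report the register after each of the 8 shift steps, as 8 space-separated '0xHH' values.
Answer: 0x5C 0xB8 0x77 0xEE 0xDB 0xB1 0x65 0xCA

Derivation:
Register before byte 1: 0x00
After XOR with byte 0x2E: 0x2E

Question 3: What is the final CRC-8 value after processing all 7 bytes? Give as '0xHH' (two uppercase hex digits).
Answer: 0x17

Derivation:
After byte 1 (0x2E): reg=0xCA
After byte 2 (0x1F): reg=0x25
After byte 3 (0xB6): reg=0xF0
After byte 4 (0xDA): reg=0xD6
After byte 5 (0xCE): reg=0x48
After byte 6 (0xDC): reg=0xE5
After byte 7 (0x57): reg=0x17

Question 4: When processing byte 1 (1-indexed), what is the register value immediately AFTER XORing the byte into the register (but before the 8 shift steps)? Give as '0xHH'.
Register before byte 1: 0x00
Byte 1: 0x2E
0x00 XOR 0x2E = 0x2E

Answer: 0x2E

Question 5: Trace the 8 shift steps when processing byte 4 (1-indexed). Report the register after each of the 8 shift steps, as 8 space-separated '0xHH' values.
Answer: 0x54 0xA8 0x57 0xAE 0x5B 0xB6 0x6B 0xD6

Derivation:
After byte 1 (0x2E): reg=0xCA
After byte 2 (0x1F): reg=0x25
After byte 3 (0xB6): reg=0xF0
Register before byte 4: 0xF0
After XOR with byte 0xDA: 0x2A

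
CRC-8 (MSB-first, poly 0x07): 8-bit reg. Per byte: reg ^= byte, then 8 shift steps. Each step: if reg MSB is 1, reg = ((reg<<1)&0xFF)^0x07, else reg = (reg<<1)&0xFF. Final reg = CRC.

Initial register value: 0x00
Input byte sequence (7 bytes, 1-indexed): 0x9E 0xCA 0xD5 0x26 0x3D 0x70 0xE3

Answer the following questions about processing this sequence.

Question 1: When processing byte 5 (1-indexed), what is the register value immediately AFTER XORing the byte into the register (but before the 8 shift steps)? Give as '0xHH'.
Answer: 0xAC

Derivation:
Register before byte 5: 0x91
Byte 5: 0x3D
0x91 XOR 0x3D = 0xAC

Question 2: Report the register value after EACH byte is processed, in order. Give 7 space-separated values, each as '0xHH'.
0xD3 0x4F 0xCF 0x91 0x4D 0xB3 0xB7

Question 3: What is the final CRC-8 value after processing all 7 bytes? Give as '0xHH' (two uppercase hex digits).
After byte 1 (0x9E): reg=0xD3
After byte 2 (0xCA): reg=0x4F
After byte 3 (0xD5): reg=0xCF
After byte 4 (0x26): reg=0x91
After byte 5 (0x3D): reg=0x4D
After byte 6 (0x70): reg=0xB3
After byte 7 (0xE3): reg=0xB7

Answer: 0xB7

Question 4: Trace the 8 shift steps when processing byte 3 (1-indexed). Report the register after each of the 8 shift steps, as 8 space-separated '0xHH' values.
Answer: 0x33 0x66 0xCC 0x9F 0x39 0x72 0xE4 0xCF

Derivation:
After byte 1 (0x9E): reg=0xD3
After byte 2 (0xCA): reg=0x4F
Register before byte 3: 0x4F
After XOR with byte 0xD5: 0x9A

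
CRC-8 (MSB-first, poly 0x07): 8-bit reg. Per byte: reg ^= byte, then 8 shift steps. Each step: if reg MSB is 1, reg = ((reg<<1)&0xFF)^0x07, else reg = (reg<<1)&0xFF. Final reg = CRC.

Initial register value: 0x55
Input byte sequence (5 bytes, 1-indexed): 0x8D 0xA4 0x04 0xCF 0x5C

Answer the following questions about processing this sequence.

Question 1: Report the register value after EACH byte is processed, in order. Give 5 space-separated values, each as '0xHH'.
0x06 0x67 0x2E 0xA9 0xC5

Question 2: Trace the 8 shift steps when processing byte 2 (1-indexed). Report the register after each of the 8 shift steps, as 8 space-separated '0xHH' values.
After byte 1 (0x8D): reg=0x06
Register before byte 2: 0x06
After XOR with byte 0xA4: 0xA2

Answer: 0x43 0x86 0x0B 0x16 0x2C 0x58 0xB0 0x67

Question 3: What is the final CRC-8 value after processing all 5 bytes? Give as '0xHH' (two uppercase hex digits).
After byte 1 (0x8D): reg=0x06
After byte 2 (0xA4): reg=0x67
After byte 3 (0x04): reg=0x2E
After byte 4 (0xCF): reg=0xA9
After byte 5 (0x5C): reg=0xC5

Answer: 0xC5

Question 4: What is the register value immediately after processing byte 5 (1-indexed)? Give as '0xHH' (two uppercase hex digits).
After byte 1 (0x8D): reg=0x06
After byte 2 (0xA4): reg=0x67
After byte 3 (0x04): reg=0x2E
After byte 4 (0xCF): reg=0xA9
After byte 5 (0x5C): reg=0xC5

Answer: 0xC5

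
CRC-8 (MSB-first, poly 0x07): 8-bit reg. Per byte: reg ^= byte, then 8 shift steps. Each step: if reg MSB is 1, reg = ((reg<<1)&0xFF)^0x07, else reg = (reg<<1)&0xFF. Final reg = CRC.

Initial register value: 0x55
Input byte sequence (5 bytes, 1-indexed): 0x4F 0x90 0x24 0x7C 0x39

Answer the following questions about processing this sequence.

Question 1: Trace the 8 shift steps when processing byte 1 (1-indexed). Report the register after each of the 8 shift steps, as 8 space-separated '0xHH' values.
Register before byte 1: 0x55
After XOR with byte 0x4F: 0x1A

Answer: 0x34 0x68 0xD0 0xA7 0x49 0x92 0x23 0x46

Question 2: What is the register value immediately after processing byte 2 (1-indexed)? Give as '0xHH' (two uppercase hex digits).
Answer: 0x2C

Derivation:
After byte 1 (0x4F): reg=0x46
After byte 2 (0x90): reg=0x2C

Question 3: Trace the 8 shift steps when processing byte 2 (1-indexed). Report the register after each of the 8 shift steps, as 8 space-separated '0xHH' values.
After byte 1 (0x4F): reg=0x46
Register before byte 2: 0x46
After XOR with byte 0x90: 0xD6

Answer: 0xAB 0x51 0xA2 0x43 0x86 0x0B 0x16 0x2C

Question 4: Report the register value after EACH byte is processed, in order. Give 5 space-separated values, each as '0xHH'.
0x46 0x2C 0x38 0xDB 0xA0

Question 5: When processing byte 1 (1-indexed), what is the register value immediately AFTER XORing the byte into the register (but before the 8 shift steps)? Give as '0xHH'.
Answer: 0x1A

Derivation:
Register before byte 1: 0x55
Byte 1: 0x4F
0x55 XOR 0x4F = 0x1A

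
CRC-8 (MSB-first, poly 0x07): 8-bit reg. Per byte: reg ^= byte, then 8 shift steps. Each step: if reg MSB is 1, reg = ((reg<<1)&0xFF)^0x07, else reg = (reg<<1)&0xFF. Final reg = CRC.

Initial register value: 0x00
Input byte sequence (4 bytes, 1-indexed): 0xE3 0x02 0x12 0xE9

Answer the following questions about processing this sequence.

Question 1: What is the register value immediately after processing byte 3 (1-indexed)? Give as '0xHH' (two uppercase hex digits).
After byte 1 (0xE3): reg=0xA7
After byte 2 (0x02): reg=0x72
After byte 3 (0x12): reg=0x27

Answer: 0x27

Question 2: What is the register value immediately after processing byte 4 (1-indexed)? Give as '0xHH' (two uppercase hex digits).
Answer: 0x64

Derivation:
After byte 1 (0xE3): reg=0xA7
After byte 2 (0x02): reg=0x72
After byte 3 (0x12): reg=0x27
After byte 4 (0xE9): reg=0x64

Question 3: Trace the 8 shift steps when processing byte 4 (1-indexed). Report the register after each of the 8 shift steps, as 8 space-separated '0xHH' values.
After byte 1 (0xE3): reg=0xA7
After byte 2 (0x02): reg=0x72
After byte 3 (0x12): reg=0x27
Register before byte 4: 0x27
After XOR with byte 0xE9: 0xCE

Answer: 0x9B 0x31 0x62 0xC4 0x8F 0x19 0x32 0x64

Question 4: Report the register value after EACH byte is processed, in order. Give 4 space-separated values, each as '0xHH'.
0xA7 0x72 0x27 0x64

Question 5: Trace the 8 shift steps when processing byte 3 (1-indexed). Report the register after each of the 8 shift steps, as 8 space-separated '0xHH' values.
After byte 1 (0xE3): reg=0xA7
After byte 2 (0x02): reg=0x72
Register before byte 3: 0x72
After XOR with byte 0x12: 0x60

Answer: 0xC0 0x87 0x09 0x12 0x24 0x48 0x90 0x27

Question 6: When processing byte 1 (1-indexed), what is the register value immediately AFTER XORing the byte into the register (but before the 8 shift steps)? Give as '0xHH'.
Register before byte 1: 0x00
Byte 1: 0xE3
0x00 XOR 0xE3 = 0xE3

Answer: 0xE3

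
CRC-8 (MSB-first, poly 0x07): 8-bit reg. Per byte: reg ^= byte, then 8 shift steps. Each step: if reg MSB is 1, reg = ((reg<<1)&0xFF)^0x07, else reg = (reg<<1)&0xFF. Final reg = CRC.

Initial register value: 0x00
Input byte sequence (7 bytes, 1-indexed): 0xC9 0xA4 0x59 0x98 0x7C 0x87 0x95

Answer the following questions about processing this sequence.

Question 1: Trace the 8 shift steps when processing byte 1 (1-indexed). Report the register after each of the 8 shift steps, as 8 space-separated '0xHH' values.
Register before byte 1: 0x00
After XOR with byte 0xC9: 0xC9

Answer: 0x95 0x2D 0x5A 0xB4 0x6F 0xDE 0xBB 0x71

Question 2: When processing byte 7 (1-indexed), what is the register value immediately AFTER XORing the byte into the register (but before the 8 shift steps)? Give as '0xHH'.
Register before byte 7: 0xE0
Byte 7: 0x95
0xE0 XOR 0x95 = 0x75

Answer: 0x75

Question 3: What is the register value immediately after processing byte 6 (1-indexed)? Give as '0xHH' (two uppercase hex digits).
Answer: 0xE0

Derivation:
After byte 1 (0xC9): reg=0x71
After byte 2 (0xA4): reg=0x25
After byte 3 (0x59): reg=0x73
After byte 4 (0x98): reg=0x9F
After byte 5 (0x7C): reg=0xA7
After byte 6 (0x87): reg=0xE0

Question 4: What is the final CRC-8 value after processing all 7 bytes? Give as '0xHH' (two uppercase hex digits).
After byte 1 (0xC9): reg=0x71
After byte 2 (0xA4): reg=0x25
After byte 3 (0x59): reg=0x73
After byte 4 (0x98): reg=0x9F
After byte 5 (0x7C): reg=0xA7
After byte 6 (0x87): reg=0xE0
After byte 7 (0x95): reg=0x4C

Answer: 0x4C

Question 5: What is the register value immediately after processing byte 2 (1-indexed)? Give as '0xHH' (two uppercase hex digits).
Answer: 0x25

Derivation:
After byte 1 (0xC9): reg=0x71
After byte 2 (0xA4): reg=0x25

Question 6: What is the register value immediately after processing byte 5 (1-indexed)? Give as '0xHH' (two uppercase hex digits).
After byte 1 (0xC9): reg=0x71
After byte 2 (0xA4): reg=0x25
After byte 3 (0x59): reg=0x73
After byte 4 (0x98): reg=0x9F
After byte 5 (0x7C): reg=0xA7

Answer: 0xA7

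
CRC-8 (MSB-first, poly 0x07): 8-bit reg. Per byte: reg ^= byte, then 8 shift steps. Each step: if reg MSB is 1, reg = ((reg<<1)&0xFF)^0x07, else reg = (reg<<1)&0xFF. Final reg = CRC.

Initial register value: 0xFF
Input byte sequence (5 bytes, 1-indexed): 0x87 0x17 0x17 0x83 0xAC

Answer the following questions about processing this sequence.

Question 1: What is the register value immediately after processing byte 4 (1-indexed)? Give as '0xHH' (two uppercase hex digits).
Answer: 0x8A

Derivation:
After byte 1 (0x87): reg=0x6F
After byte 2 (0x17): reg=0x6F
After byte 3 (0x17): reg=0x6F
After byte 4 (0x83): reg=0x8A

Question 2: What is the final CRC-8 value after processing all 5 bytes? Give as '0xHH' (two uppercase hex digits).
After byte 1 (0x87): reg=0x6F
After byte 2 (0x17): reg=0x6F
After byte 3 (0x17): reg=0x6F
After byte 4 (0x83): reg=0x8A
After byte 5 (0xAC): reg=0xF2

Answer: 0xF2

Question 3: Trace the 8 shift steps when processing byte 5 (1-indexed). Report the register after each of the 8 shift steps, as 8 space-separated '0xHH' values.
Answer: 0x4C 0x98 0x37 0x6E 0xDC 0xBF 0x79 0xF2

Derivation:
After byte 1 (0x87): reg=0x6F
After byte 2 (0x17): reg=0x6F
After byte 3 (0x17): reg=0x6F
After byte 4 (0x83): reg=0x8A
Register before byte 5: 0x8A
After XOR with byte 0xAC: 0x26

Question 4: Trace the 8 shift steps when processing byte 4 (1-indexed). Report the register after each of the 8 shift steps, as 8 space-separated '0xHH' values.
Answer: 0xDF 0xB9 0x75 0xEA 0xD3 0xA1 0x45 0x8A

Derivation:
After byte 1 (0x87): reg=0x6F
After byte 2 (0x17): reg=0x6F
After byte 3 (0x17): reg=0x6F
Register before byte 4: 0x6F
After XOR with byte 0x83: 0xEC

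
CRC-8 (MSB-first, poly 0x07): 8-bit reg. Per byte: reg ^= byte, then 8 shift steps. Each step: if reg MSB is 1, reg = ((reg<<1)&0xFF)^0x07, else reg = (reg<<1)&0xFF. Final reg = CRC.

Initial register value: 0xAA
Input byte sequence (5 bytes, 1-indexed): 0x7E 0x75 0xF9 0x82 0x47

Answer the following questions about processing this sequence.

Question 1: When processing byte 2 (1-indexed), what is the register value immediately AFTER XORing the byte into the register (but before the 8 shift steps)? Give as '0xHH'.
Register before byte 2: 0x22
Byte 2: 0x75
0x22 XOR 0x75 = 0x57

Answer: 0x57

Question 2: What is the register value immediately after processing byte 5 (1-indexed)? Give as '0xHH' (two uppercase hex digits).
After byte 1 (0x7E): reg=0x22
After byte 2 (0x75): reg=0xA2
After byte 3 (0xF9): reg=0x86
After byte 4 (0x82): reg=0x1C
After byte 5 (0x47): reg=0x86

Answer: 0x86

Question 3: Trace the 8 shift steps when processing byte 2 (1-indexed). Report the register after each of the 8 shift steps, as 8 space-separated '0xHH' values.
After byte 1 (0x7E): reg=0x22
Register before byte 2: 0x22
After XOR with byte 0x75: 0x57

Answer: 0xAE 0x5B 0xB6 0x6B 0xD6 0xAB 0x51 0xA2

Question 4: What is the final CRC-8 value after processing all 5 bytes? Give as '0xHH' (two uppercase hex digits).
After byte 1 (0x7E): reg=0x22
After byte 2 (0x75): reg=0xA2
After byte 3 (0xF9): reg=0x86
After byte 4 (0x82): reg=0x1C
After byte 5 (0x47): reg=0x86

Answer: 0x86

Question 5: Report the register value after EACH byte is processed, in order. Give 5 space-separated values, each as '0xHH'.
0x22 0xA2 0x86 0x1C 0x86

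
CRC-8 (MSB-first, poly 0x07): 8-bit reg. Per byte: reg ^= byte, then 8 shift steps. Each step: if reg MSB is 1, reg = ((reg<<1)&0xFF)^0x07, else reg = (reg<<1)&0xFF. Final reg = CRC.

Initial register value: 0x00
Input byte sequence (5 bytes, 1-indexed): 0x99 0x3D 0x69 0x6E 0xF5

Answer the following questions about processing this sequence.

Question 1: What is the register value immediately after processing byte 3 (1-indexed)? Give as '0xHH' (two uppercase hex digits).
Answer: 0x9B

Derivation:
After byte 1 (0x99): reg=0xC6
After byte 2 (0x3D): reg=0xEF
After byte 3 (0x69): reg=0x9B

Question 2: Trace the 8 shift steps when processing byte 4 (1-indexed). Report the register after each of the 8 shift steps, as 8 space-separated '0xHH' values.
Answer: 0xED 0xDD 0xBD 0x7D 0xFA 0xF3 0xE1 0xC5

Derivation:
After byte 1 (0x99): reg=0xC6
After byte 2 (0x3D): reg=0xEF
After byte 3 (0x69): reg=0x9B
Register before byte 4: 0x9B
After XOR with byte 0x6E: 0xF5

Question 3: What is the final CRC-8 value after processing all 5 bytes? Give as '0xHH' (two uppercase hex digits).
Answer: 0x90

Derivation:
After byte 1 (0x99): reg=0xC6
After byte 2 (0x3D): reg=0xEF
After byte 3 (0x69): reg=0x9B
After byte 4 (0x6E): reg=0xC5
After byte 5 (0xF5): reg=0x90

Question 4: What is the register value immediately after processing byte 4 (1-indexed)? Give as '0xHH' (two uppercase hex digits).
Answer: 0xC5

Derivation:
After byte 1 (0x99): reg=0xC6
After byte 2 (0x3D): reg=0xEF
After byte 3 (0x69): reg=0x9B
After byte 4 (0x6E): reg=0xC5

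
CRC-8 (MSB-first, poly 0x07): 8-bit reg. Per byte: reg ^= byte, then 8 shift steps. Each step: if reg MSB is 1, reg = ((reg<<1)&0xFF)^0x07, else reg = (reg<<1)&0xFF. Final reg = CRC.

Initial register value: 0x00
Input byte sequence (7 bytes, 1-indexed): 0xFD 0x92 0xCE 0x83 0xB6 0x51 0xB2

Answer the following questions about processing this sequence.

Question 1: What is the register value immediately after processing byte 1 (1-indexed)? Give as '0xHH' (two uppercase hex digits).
After byte 1 (0xFD): reg=0xFD

Answer: 0xFD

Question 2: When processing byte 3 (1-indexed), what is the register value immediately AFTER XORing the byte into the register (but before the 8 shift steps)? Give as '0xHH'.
Register before byte 3: 0x0A
Byte 3: 0xCE
0x0A XOR 0xCE = 0xC4

Answer: 0xC4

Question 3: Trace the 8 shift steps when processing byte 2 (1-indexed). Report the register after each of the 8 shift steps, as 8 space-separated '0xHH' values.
Answer: 0xDE 0xBB 0x71 0xE2 0xC3 0x81 0x05 0x0A

Derivation:
After byte 1 (0xFD): reg=0xFD
Register before byte 2: 0xFD
After XOR with byte 0x92: 0x6F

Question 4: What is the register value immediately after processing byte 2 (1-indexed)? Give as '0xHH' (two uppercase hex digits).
Answer: 0x0A

Derivation:
After byte 1 (0xFD): reg=0xFD
After byte 2 (0x92): reg=0x0A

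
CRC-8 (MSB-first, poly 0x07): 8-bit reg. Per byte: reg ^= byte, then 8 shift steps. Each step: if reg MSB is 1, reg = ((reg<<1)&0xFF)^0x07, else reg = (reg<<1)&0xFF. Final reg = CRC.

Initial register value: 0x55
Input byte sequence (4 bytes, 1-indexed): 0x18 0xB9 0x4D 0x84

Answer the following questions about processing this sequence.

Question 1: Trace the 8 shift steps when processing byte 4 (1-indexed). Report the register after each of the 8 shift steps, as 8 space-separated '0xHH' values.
After byte 1 (0x18): reg=0xE4
After byte 2 (0xB9): reg=0x94
After byte 3 (0x4D): reg=0x01
Register before byte 4: 0x01
After XOR with byte 0x84: 0x85

Answer: 0x0D 0x1A 0x34 0x68 0xD0 0xA7 0x49 0x92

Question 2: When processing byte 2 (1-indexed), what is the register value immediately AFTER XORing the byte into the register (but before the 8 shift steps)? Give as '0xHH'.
Register before byte 2: 0xE4
Byte 2: 0xB9
0xE4 XOR 0xB9 = 0x5D

Answer: 0x5D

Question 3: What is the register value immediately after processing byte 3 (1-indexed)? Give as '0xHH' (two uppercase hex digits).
After byte 1 (0x18): reg=0xE4
After byte 2 (0xB9): reg=0x94
After byte 3 (0x4D): reg=0x01

Answer: 0x01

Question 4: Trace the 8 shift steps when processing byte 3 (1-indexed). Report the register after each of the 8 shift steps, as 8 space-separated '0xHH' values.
After byte 1 (0x18): reg=0xE4
After byte 2 (0xB9): reg=0x94
Register before byte 3: 0x94
After XOR with byte 0x4D: 0xD9

Answer: 0xB5 0x6D 0xDA 0xB3 0x61 0xC2 0x83 0x01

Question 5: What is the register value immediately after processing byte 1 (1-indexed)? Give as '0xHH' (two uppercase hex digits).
Answer: 0xE4

Derivation:
After byte 1 (0x18): reg=0xE4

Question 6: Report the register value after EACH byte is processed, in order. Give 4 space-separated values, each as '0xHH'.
0xE4 0x94 0x01 0x92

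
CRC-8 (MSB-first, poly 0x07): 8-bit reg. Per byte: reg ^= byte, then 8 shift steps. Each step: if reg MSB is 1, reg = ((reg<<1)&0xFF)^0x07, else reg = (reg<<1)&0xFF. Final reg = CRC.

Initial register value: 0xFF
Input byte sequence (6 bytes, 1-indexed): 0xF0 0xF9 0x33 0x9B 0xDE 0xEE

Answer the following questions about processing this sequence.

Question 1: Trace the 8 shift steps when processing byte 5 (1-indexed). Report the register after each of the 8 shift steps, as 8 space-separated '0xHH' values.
After byte 1 (0xF0): reg=0x2D
After byte 2 (0xF9): reg=0x22
After byte 3 (0x33): reg=0x77
After byte 4 (0x9B): reg=0x8A
Register before byte 5: 0x8A
After XOR with byte 0xDE: 0x54

Answer: 0xA8 0x57 0xAE 0x5B 0xB6 0x6B 0xD6 0xAB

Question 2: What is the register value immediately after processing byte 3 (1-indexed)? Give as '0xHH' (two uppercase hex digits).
Answer: 0x77

Derivation:
After byte 1 (0xF0): reg=0x2D
After byte 2 (0xF9): reg=0x22
After byte 3 (0x33): reg=0x77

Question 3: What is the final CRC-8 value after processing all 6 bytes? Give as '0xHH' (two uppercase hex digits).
After byte 1 (0xF0): reg=0x2D
After byte 2 (0xF9): reg=0x22
After byte 3 (0x33): reg=0x77
After byte 4 (0x9B): reg=0x8A
After byte 5 (0xDE): reg=0xAB
After byte 6 (0xEE): reg=0xDC

Answer: 0xDC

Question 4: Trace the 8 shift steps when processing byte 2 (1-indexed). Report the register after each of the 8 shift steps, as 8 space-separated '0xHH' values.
After byte 1 (0xF0): reg=0x2D
Register before byte 2: 0x2D
After XOR with byte 0xF9: 0xD4

Answer: 0xAF 0x59 0xB2 0x63 0xC6 0x8B 0x11 0x22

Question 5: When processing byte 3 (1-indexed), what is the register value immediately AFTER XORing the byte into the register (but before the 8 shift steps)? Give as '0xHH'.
Register before byte 3: 0x22
Byte 3: 0x33
0x22 XOR 0x33 = 0x11

Answer: 0x11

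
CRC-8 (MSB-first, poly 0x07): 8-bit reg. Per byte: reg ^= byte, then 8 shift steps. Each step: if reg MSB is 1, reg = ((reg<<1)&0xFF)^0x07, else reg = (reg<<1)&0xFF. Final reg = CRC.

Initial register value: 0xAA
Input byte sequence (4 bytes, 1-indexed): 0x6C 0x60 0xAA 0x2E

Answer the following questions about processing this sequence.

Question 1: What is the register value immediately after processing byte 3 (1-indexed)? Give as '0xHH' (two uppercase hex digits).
After byte 1 (0x6C): reg=0x5C
After byte 2 (0x60): reg=0xB4
After byte 3 (0xAA): reg=0x5A

Answer: 0x5A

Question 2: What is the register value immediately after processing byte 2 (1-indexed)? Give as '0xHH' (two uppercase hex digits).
Answer: 0xB4

Derivation:
After byte 1 (0x6C): reg=0x5C
After byte 2 (0x60): reg=0xB4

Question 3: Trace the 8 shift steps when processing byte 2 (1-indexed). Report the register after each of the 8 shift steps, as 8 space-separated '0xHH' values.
Answer: 0x78 0xF0 0xE7 0xC9 0x95 0x2D 0x5A 0xB4

Derivation:
After byte 1 (0x6C): reg=0x5C
Register before byte 2: 0x5C
After XOR with byte 0x60: 0x3C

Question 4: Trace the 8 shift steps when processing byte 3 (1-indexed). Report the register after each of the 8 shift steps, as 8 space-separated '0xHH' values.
After byte 1 (0x6C): reg=0x5C
After byte 2 (0x60): reg=0xB4
Register before byte 3: 0xB4
After XOR with byte 0xAA: 0x1E

Answer: 0x3C 0x78 0xF0 0xE7 0xC9 0x95 0x2D 0x5A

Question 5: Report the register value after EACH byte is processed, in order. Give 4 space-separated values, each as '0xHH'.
0x5C 0xB4 0x5A 0x4B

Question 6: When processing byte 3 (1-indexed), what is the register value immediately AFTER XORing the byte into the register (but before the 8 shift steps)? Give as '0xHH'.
Answer: 0x1E

Derivation:
Register before byte 3: 0xB4
Byte 3: 0xAA
0xB4 XOR 0xAA = 0x1E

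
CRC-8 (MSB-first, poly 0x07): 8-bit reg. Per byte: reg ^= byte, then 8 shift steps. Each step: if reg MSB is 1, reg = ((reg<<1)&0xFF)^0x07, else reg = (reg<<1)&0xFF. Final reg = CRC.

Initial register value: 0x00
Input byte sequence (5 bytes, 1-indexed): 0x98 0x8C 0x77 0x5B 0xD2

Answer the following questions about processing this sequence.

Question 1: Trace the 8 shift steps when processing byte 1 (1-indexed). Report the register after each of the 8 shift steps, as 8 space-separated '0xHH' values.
Register before byte 1: 0x00
After XOR with byte 0x98: 0x98

Answer: 0x37 0x6E 0xDC 0xBF 0x79 0xF2 0xE3 0xC1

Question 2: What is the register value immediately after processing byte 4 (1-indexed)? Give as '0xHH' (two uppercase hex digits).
Answer: 0x58

Derivation:
After byte 1 (0x98): reg=0xC1
After byte 2 (0x8C): reg=0xE4
After byte 3 (0x77): reg=0xF0
After byte 4 (0x5B): reg=0x58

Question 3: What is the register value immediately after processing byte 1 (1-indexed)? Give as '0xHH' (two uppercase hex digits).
After byte 1 (0x98): reg=0xC1

Answer: 0xC1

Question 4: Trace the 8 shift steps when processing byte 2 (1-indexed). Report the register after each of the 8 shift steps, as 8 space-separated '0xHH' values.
After byte 1 (0x98): reg=0xC1
Register before byte 2: 0xC1
After XOR with byte 0x8C: 0x4D

Answer: 0x9A 0x33 0x66 0xCC 0x9F 0x39 0x72 0xE4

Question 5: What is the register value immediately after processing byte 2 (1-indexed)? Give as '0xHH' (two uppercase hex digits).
Answer: 0xE4

Derivation:
After byte 1 (0x98): reg=0xC1
After byte 2 (0x8C): reg=0xE4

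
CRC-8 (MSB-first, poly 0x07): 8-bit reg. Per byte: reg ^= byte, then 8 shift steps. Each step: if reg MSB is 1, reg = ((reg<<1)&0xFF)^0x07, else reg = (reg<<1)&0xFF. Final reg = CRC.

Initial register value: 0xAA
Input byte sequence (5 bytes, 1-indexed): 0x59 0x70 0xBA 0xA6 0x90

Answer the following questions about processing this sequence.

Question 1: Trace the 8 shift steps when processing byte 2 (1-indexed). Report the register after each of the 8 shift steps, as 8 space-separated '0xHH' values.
Answer: 0x49 0x92 0x23 0x46 0x8C 0x1F 0x3E 0x7C

Derivation:
After byte 1 (0x59): reg=0xD7
Register before byte 2: 0xD7
After XOR with byte 0x70: 0xA7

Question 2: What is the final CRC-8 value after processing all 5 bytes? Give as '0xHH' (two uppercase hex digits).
Answer: 0x6F

Derivation:
After byte 1 (0x59): reg=0xD7
After byte 2 (0x70): reg=0x7C
After byte 3 (0xBA): reg=0x5C
After byte 4 (0xA6): reg=0xE8
After byte 5 (0x90): reg=0x6F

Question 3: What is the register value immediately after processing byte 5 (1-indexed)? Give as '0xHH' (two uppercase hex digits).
After byte 1 (0x59): reg=0xD7
After byte 2 (0x70): reg=0x7C
After byte 3 (0xBA): reg=0x5C
After byte 4 (0xA6): reg=0xE8
After byte 5 (0x90): reg=0x6F

Answer: 0x6F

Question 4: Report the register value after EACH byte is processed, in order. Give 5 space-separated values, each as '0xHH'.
0xD7 0x7C 0x5C 0xE8 0x6F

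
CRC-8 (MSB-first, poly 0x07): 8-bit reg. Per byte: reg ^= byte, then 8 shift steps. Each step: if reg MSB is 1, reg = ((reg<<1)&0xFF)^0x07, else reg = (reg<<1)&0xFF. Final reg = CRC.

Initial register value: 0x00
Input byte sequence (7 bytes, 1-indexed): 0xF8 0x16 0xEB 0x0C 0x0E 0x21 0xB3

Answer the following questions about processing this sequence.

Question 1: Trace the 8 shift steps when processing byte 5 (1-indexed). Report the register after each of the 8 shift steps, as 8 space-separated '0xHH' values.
Answer: 0x23 0x46 0x8C 0x1F 0x3E 0x7C 0xF8 0xF7

Derivation:
After byte 1 (0xF8): reg=0xE6
After byte 2 (0x16): reg=0xDE
After byte 3 (0xEB): reg=0x8B
After byte 4 (0x0C): reg=0x9C
Register before byte 5: 0x9C
After XOR with byte 0x0E: 0x92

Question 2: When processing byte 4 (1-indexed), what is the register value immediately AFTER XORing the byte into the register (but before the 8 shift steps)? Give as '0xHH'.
Register before byte 4: 0x8B
Byte 4: 0x0C
0x8B XOR 0x0C = 0x87

Answer: 0x87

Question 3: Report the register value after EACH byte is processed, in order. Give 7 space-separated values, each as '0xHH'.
0xE6 0xDE 0x8B 0x9C 0xF7 0x2C 0xD4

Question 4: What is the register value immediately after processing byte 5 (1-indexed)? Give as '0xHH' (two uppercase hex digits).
After byte 1 (0xF8): reg=0xE6
After byte 2 (0x16): reg=0xDE
After byte 3 (0xEB): reg=0x8B
After byte 4 (0x0C): reg=0x9C
After byte 5 (0x0E): reg=0xF7

Answer: 0xF7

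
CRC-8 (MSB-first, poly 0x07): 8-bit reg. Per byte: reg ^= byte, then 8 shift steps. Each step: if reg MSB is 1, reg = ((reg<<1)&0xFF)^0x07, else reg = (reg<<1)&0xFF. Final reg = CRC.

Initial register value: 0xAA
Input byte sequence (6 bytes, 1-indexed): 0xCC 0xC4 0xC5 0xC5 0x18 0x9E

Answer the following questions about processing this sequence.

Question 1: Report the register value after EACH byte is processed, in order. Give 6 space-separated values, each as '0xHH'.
0x35 0xD9 0x54 0xFE 0xBC 0xEE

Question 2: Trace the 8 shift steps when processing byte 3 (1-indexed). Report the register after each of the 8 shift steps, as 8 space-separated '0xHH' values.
After byte 1 (0xCC): reg=0x35
After byte 2 (0xC4): reg=0xD9
Register before byte 3: 0xD9
After XOR with byte 0xC5: 0x1C

Answer: 0x38 0x70 0xE0 0xC7 0x89 0x15 0x2A 0x54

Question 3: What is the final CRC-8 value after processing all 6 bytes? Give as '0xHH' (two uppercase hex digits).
After byte 1 (0xCC): reg=0x35
After byte 2 (0xC4): reg=0xD9
After byte 3 (0xC5): reg=0x54
After byte 4 (0xC5): reg=0xFE
After byte 5 (0x18): reg=0xBC
After byte 6 (0x9E): reg=0xEE

Answer: 0xEE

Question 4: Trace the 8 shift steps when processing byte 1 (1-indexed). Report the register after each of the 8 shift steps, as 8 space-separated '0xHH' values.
Answer: 0xCC 0x9F 0x39 0x72 0xE4 0xCF 0x99 0x35

Derivation:
Register before byte 1: 0xAA
After XOR with byte 0xCC: 0x66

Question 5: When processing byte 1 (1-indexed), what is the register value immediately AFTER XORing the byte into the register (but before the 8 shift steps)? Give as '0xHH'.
Register before byte 1: 0xAA
Byte 1: 0xCC
0xAA XOR 0xCC = 0x66

Answer: 0x66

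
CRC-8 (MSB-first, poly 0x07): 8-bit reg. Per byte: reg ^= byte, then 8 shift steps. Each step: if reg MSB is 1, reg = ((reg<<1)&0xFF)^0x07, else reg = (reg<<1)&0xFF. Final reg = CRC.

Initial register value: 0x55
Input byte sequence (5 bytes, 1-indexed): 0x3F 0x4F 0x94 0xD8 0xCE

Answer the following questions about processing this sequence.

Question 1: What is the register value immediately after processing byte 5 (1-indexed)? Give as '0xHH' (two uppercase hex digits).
Answer: 0x4C

Derivation:
After byte 1 (0x3F): reg=0x11
After byte 2 (0x4F): reg=0x9D
After byte 3 (0x94): reg=0x3F
After byte 4 (0xD8): reg=0xBB
After byte 5 (0xCE): reg=0x4C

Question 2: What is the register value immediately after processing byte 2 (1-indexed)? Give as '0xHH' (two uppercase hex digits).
Answer: 0x9D

Derivation:
After byte 1 (0x3F): reg=0x11
After byte 2 (0x4F): reg=0x9D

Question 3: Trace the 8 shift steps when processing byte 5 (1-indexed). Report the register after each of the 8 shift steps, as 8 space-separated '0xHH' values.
After byte 1 (0x3F): reg=0x11
After byte 2 (0x4F): reg=0x9D
After byte 3 (0x94): reg=0x3F
After byte 4 (0xD8): reg=0xBB
Register before byte 5: 0xBB
After XOR with byte 0xCE: 0x75

Answer: 0xEA 0xD3 0xA1 0x45 0x8A 0x13 0x26 0x4C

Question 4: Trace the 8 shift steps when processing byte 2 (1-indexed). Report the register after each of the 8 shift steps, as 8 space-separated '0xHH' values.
Answer: 0xBC 0x7F 0xFE 0xFB 0xF1 0xE5 0xCD 0x9D

Derivation:
After byte 1 (0x3F): reg=0x11
Register before byte 2: 0x11
After XOR with byte 0x4F: 0x5E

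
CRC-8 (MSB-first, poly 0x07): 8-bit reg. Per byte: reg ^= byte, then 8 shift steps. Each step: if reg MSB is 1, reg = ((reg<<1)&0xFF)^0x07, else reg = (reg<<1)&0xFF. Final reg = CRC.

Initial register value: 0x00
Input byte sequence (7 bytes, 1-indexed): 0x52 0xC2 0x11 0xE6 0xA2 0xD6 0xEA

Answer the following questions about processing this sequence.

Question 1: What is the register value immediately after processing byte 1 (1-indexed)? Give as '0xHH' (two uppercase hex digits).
Answer: 0xB9

Derivation:
After byte 1 (0x52): reg=0xB9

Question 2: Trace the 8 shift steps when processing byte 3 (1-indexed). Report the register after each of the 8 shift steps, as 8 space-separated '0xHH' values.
After byte 1 (0x52): reg=0xB9
After byte 2 (0xC2): reg=0x66
Register before byte 3: 0x66
After XOR with byte 0x11: 0x77

Answer: 0xEE 0xDB 0xB1 0x65 0xCA 0x93 0x21 0x42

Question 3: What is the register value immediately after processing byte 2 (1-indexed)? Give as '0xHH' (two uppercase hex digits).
Answer: 0x66

Derivation:
After byte 1 (0x52): reg=0xB9
After byte 2 (0xC2): reg=0x66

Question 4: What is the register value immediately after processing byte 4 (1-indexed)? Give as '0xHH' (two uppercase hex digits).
Answer: 0x75

Derivation:
After byte 1 (0x52): reg=0xB9
After byte 2 (0xC2): reg=0x66
After byte 3 (0x11): reg=0x42
After byte 4 (0xE6): reg=0x75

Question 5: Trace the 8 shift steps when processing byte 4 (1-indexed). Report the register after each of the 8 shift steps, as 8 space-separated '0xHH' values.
Answer: 0x4F 0x9E 0x3B 0x76 0xEC 0xDF 0xB9 0x75

Derivation:
After byte 1 (0x52): reg=0xB9
After byte 2 (0xC2): reg=0x66
After byte 3 (0x11): reg=0x42
Register before byte 4: 0x42
After XOR with byte 0xE6: 0xA4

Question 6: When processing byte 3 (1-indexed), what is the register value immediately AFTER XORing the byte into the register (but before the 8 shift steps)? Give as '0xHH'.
Register before byte 3: 0x66
Byte 3: 0x11
0x66 XOR 0x11 = 0x77

Answer: 0x77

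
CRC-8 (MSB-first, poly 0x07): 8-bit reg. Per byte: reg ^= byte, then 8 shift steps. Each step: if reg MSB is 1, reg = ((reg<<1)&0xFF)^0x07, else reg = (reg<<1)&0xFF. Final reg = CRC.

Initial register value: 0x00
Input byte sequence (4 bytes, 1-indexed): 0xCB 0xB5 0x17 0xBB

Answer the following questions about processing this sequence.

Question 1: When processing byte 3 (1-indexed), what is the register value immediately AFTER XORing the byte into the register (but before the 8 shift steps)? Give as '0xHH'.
Register before byte 3: 0x78
Byte 3: 0x17
0x78 XOR 0x17 = 0x6F

Answer: 0x6F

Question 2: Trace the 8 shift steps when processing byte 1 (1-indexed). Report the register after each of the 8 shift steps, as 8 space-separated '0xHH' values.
Answer: 0x91 0x25 0x4A 0x94 0x2F 0x5E 0xBC 0x7F

Derivation:
Register before byte 1: 0x00
After XOR with byte 0xCB: 0xCB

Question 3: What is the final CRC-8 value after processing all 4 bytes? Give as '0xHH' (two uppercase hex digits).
After byte 1 (0xCB): reg=0x7F
After byte 2 (0xB5): reg=0x78
After byte 3 (0x17): reg=0x0A
After byte 4 (0xBB): reg=0x1E

Answer: 0x1E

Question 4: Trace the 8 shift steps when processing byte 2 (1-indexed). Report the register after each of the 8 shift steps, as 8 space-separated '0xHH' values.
After byte 1 (0xCB): reg=0x7F
Register before byte 2: 0x7F
After XOR with byte 0xB5: 0xCA

Answer: 0x93 0x21 0x42 0x84 0x0F 0x1E 0x3C 0x78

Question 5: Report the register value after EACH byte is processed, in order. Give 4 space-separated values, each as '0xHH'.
0x7F 0x78 0x0A 0x1E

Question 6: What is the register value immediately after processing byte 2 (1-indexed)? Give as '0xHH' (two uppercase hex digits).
Answer: 0x78

Derivation:
After byte 1 (0xCB): reg=0x7F
After byte 2 (0xB5): reg=0x78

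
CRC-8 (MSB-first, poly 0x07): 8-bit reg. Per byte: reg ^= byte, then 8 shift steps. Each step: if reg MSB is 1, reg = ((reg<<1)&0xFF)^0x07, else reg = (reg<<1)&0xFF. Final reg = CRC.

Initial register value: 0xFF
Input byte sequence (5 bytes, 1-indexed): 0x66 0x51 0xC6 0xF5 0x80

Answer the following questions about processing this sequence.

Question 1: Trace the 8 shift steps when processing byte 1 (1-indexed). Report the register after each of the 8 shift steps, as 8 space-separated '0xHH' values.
Register before byte 1: 0xFF
After XOR with byte 0x66: 0x99

Answer: 0x35 0x6A 0xD4 0xAF 0x59 0xB2 0x63 0xC6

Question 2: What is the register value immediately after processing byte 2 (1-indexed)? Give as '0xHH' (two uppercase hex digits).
After byte 1 (0x66): reg=0xC6
After byte 2 (0x51): reg=0xEC

Answer: 0xEC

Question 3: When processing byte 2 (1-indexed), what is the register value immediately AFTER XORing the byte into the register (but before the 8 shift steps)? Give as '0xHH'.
Answer: 0x97

Derivation:
Register before byte 2: 0xC6
Byte 2: 0x51
0xC6 XOR 0x51 = 0x97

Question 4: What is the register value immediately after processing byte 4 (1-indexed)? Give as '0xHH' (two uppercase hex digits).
After byte 1 (0x66): reg=0xC6
After byte 2 (0x51): reg=0xEC
After byte 3 (0xC6): reg=0xD6
After byte 4 (0xF5): reg=0xE9

Answer: 0xE9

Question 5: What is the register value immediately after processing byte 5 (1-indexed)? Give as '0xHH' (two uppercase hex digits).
After byte 1 (0x66): reg=0xC6
After byte 2 (0x51): reg=0xEC
After byte 3 (0xC6): reg=0xD6
After byte 4 (0xF5): reg=0xE9
After byte 5 (0x80): reg=0x18

Answer: 0x18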